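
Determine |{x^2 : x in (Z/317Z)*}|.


For prime p, the number of non-zero quadratic residues is (p-1)/2.
= (317-1)/2
= 158

158


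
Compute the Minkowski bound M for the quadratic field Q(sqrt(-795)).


d = -795, d mod 4 = 1, so disc(K) = d = -795; |disc(K)| = 795
Imaginary quadratic field, so n = 2, s = r2 = 1, r1 = 0
M = (n!/n^n) * (4/pi)^s * sqrt(|disc(K)|) = (2!/2^2) * (4/pi)^1 * sqrt(795)
= 0.5 * 1.273240 * 28.195744
= 17.9500

17.9500


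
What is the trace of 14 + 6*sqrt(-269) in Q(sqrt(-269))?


Tr(a + b*sqrt(d)) = (a + b*sqrt(d)) + (a - b*sqrt(d)) = 2a
= 2 * (14)
= 28

28


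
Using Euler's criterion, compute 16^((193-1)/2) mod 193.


p = 193 is prime and the exponent is (p-1)/2 = 96, so by Euler's criterion 16^96 = (16/193) = +1 or -1 mod 193.
Compute by square-and-multiply:
  96 = 64 + 32 (binary 1100000)
  Repeated squaring mod 193: 16^1 = 16, 16^2 = 63, 16^4 = 109, 16^8 = 108, 16^16 = 84, 16^32 = 108, 16^64 = 84
  16^96 = 16^64 * 16^32 = 84 * 108 mod 193
    84 * 108 = 9072 = 1 mod 193
  16^96 = 1 mod 193
Result 1: 16 is a quadratic residue mod 193.
16^96 mod 193 = 1

1


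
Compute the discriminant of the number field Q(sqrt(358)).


For K = Q(sqrt(d)) with d squarefree: disc(K) = d if d = 1 mod 4, and disc(K) = 4d if d = 2 or 3 mod 4.
Here d = 358, and d mod 4 = 2.
d = 2 mod 4, not 1 (O_K = Z[sqrt(d)]), so disc(K) = 4d = 4 * (358) = 1432

1432


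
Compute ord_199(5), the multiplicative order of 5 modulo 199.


We want ord_199(5), the smallest k >= 1 with 5^k = 1 mod 199.
n = 199 = 199, phi(199) = 198; the order divides phi(n).
Divisors of 198: 1, 2, 3, 6, 9, 11, 18, 22, 33, 66, 99, 198
Repeated squaring mod 199: 5^1 = 5, 5^2 = 25, 5^4 = 28, 5^8 = 187, 5^16 = 144, 5^32 = 40, 5^64 = 8, 5^128 = 64
Test divisors in increasing order:
  k=1: 5^1 = 5 mod 199
  k=2: 5^2 = 25 mod 199
  k=3: 5^3 = 25 * 5 = 125 mod 199
  k=6: 5^6 = 28 * 25 = 103 mod 199
  k=9: 5^9 = 187 * 5 = 139 mod 199
  k=11: 5^11 = 187 * 25 * 5 = 92 mod 199
  k=18: 5^18 = 144 * 25 = 18 mod 199
  k=22: 5^22 = 144 * 28 * 25 = 106 mod 199
  k=33: 5^33 = 40 * 5 = 1 mod 199  <- first divisor giving 1
Order = 33

33


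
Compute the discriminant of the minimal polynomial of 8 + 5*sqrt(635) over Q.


The element 8 + 5*sqrt(635) has minimal polynomial:
x^2 - 16*x - 15811
Discriminant = (-16)^2 - 4*(-15811)
= 256 + 63244
= 63500

63500


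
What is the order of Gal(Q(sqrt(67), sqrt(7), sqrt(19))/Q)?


The 3 square roots of distinct primes are multiplicatively independent over Q,
so [K:Q] = 2^3 and Gal(K/Q) is isomorphic to (Z/2Z)^3.
|Gal| = 2^3 = 8

8


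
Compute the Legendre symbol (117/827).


p = 827 is prime, so compute (117/827) with the reciprocity algorithm (Jacobi-symbol steps: pull out 2s via (2/n), flip via reciprocity, reduce):
  reciprocity: (117/827) -> +(827/117)
  reduce: (8/117)
  pull out 2: (2/117) = -1  (since 117 mod 8 = 5)
  pull out 2: (2/117) = -1  (since 117 mod 8 = 5)
  pull out 2: (2/117) = -1  (since 117 mod 8 = 5)
  (1/117) = 1
Product of signs = -1
(117/827) = -1

-1


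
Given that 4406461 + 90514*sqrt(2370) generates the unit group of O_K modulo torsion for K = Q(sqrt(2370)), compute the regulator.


epsilon = 4406461 + 90514*sqrt(2370)
= 8.8129e+06
R = ln(8.8129e+06)
= 15.9917

15.9917


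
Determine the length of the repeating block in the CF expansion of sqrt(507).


Run the CF algorithm for sqrt(507).
a_0 = floor(sqrt(507)) = 22; set m_0=0, q_0=1.
Recurrence: m' = q*a - m,  q' = (d - m'^2)/q,  a' = floor((a_0 + m')/q').
  step 1: m=22, q=23, a=1
  step 2: m=1, q=22, a=1
  step 3: m=21, q=3, a=14
  step 4: m=21, q=22, a=1
  step 5: m=1, q=23, a=1
  step 6: m=22, q=1, a=44
a_6 = 2*a_0 = 44, so the period closes here.
sqrt(507) = [22; 1, 1, 14, 1, 1, 44]
Period length = 6

6


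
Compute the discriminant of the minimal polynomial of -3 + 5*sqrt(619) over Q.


The element -3 + 5*sqrt(619) has minimal polynomial:
x^2 + 6*x - 15466
Discriminant = (6)^2 - 4*(-15466)
= 36 + 61864
= 61900

61900


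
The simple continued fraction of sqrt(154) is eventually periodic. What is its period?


Run the CF algorithm for sqrt(154).
a_0 = floor(sqrt(154)) = 12; set m_0=0, q_0=1.
Recurrence: m' = q*a - m,  q' = (d - m'^2)/q,  a' = floor((a_0 + m')/q').
  step 1: m=12, q=10, a=2
  step 2: m=8, q=9, a=2
  step 3: m=10, q=6, a=3
  step 4: m=8, q=15, a=1
  step 5: m=7, q=7, a=2
  step 6: m=7, q=15, a=1
  step 7: m=8, q=6, a=3
  step 8: m=10, q=9, a=2
  step 9: m=8, q=10, a=2
  step 10: m=12, q=1, a=24
a_10 = 2*a_0 = 24, so the period closes here.
sqrt(154) = [12; 2, 2, 3, 1, 2, 1, 3, 2, 2, 24]
Period length = 10

10


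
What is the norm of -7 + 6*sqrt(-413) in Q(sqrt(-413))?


N(a + b*sqrt(d)) = a^2 - d*b^2
= (-7)^2 - (-413)*(6)^2
= 49 + 14868
= 14917

14917


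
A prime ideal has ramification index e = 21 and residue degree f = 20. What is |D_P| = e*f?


|D_P| = e * f
= 21 * 20
= 420

420


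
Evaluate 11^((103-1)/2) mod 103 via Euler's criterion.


p = 103 is prime and the exponent is (p-1)/2 = 51, so by Euler's criterion 11^51 = (11/103) = +1 or -1 mod 103.
Compute by square-and-multiply:
  51 = 32 + 16 + 2 + 1 (binary 110011)
  Repeated squaring mod 103: 11^1 = 11, 11^2 = 18, 11^4 = 15, 11^8 = 19, 11^16 = 52, 11^32 = 26
  11^51 = 11^32 * 11^16 * 11^2 * 11^1 = 26 * 52 * 18 * 11 mod 103
    26 * 52 = 1352 = 13 mod 103
    13 * 18 = 234 = 28 mod 103
    28 * 11 = 308 = 102 mod 103
  11^51 = 102 mod 103
Result 102 = p - 1 = -1 mod 103: 11 is a quadratic non-residue mod 103. As a residue in [0, p-1] the value is 102.
11^51 mod 103 = 102

102


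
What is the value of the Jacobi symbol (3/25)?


Compute (3/25) via quadratic reciprocity:
  reciprocity: (3/25) -> +(25/3)
  reduce: (1/3)
  (1/3) = 1
Product of signs = 1

1


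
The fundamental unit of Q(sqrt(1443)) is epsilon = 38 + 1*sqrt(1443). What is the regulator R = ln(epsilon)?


epsilon = 38 + 1*sqrt(1443)
= 75.9868
R = ln(75.9868)
= 4.3306

4.3306


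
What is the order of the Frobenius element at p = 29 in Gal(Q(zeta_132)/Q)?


The Frobenius at p in Gal(Q(zeta_n)/Q) = (Z/nZ)* is the class of p, so its order is ord_132(29), the smallest k >= 1 with 29^k = 1 mod 132.
n = 132 = 2^2 * 3 * 11, phi(132) = 40; the order divides phi(n).
Divisors of 40: 1, 2, 4, 5, 8, 10, 20, 40
Repeated squaring mod 132: 29^1 = 29, 29^2 = 49, 29^4 = 25, 29^8 = 97, 29^16 = 37, 29^32 = 49
Test divisors in increasing order:
  k=1: 29^1 = 29 mod 132
  k=2: 29^2 = 49 mod 132
  k=4: 29^4 = 25 mod 132
  k=5: 29^5 = 25 * 29 = 65 mod 132
  k=8: 29^8 = 97 mod 132
  k=10: 29^10 = 97 * 49 = 1 mod 132  <- first divisor giving 1
Order = 10

10


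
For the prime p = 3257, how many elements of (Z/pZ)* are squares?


For prime p, the number of non-zero quadratic residues is (p-1)/2.
= (3257-1)/2
= 1628

1628


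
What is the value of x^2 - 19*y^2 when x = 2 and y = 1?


x^2 - d*y^2
= 2^2 - 19*1^2
= 4 - 19
= -15

-15


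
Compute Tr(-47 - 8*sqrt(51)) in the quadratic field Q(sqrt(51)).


Tr(a + b*sqrt(d)) = (a + b*sqrt(d)) + (a - b*sqrt(d)) = 2a
= 2 * (-47)
= -94

-94


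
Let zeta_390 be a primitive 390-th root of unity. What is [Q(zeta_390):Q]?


The degree equals Euler's totient phi(390).
390 = 2 * 3 * 5 * 13
phi(390) = 96

96


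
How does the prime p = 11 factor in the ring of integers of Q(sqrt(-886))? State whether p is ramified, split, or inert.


K = Q(sqrt(-886)). Since d mod 4 = 2, disc(K) = -3544.
Check p | disc: -3544 mod 11 = 9.
p does not divide disc. Compute Legendre symbol (d/p):
5^((11-1)/2) mod 11 = 1
(d/p) = 1, so p splits: (p) = P*P' with e=1, f=1, g=2.
Therefore p is split.

split


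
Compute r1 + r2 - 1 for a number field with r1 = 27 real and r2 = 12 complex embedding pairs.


By Dirichlet's unit theorem:
rank = r1 + r2 - 1
= 27 + 12 - 1
= 38

38


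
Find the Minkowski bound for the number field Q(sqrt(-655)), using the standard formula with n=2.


d = -655, d mod 4 = 1, so disc(K) = d = -655; |disc(K)| = 655
Imaginary quadratic field, so n = 2, s = r2 = 1, r1 = 0
M = (n!/n^n) * (4/pi)^s * sqrt(|disc(K)|) = (2!/2^2) * (4/pi)^1 * sqrt(655)
= 0.5 * 1.273240 * 25.592968
= 16.2930

16.2930


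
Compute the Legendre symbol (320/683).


p = 683 is prime, so compute (320/683) with the reciprocity algorithm (Jacobi-symbol steps: pull out 2s via (2/n), flip via reciprocity, reduce):
  pull out 2: (2/683) = -1  (since 683 mod 8 = 3)
  pull out 2: (2/683) = -1  (since 683 mod 8 = 3)
  pull out 2: (2/683) = -1  (since 683 mod 8 = 3)
  pull out 2: (2/683) = -1  (since 683 mod 8 = 3)
  pull out 2: (2/683) = -1  (since 683 mod 8 = 3)
  pull out 2: (2/683) = -1  (since 683 mod 8 = 3)
  reciprocity: (5/683) -> +(683/5)
  reduce: (3/5)
  reciprocity: (3/5) -> +(5/3)
  reduce: (2/3)
  pull out 2: (2/3) = -1  (since 3 mod 8 = 3)
  (1/3) = 1
Product of signs = -1
(320/683) = -1

-1


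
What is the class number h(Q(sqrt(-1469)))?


K = Q(sqrt(-1469)). d mod 4 = 3, so D = disc(K) = 4d = -5876
h(K) equals the number of primitive reduced positive-definite forms (a, b, c) = a*x^2 + b*x*y + c*y^2 with b^2 - 4ac = D,
where reduced means |b| <= a <= c, with b >= 0 whenever |b| = a or a = c, and primitive means gcd(a, b, c) = 1.
Reduced forces 3a^2 <= |D| = 5876, so 1 <= a <= 44; b must have the parity of D, and c = (b^2 - D)/(4a) must be an integer >= a.
Enumerate a = 1..44, b in [-a, a]:
  a=1: (1, 0, 1469)  [1]
  a=2: (2, 2, 735)  [1]
  a=3: (3, -2, 490), (3, 2, 490)  [2]
  a=4: none
  a=5: (5, -2, 294), (5, 2, 294)  [2]
  a=6: (6, -2, 245), (6, 2, 245)  [2]
  a=7: (7, -2, 210), (7, 2, 210)  [2]
  a=8: none
  a=9: (9, -8, 165), (9, 8, 165)  [2]
  a=10: (10, -2, 147), (10, 2, 147)  [2]
  a=11: (11, -8, 135), (11, 8, 135)  [2]
  a=12: none
  a=13: (13, 0, 113)  [1]
  a=14: (14, -2, 105), (14, 2, 105)  [2]
  a=15: (15, -8, 99), (15, -2, 98), (15, 2, 98), (15, 8, 99)  [4]
  a=16..17: none
  a=18: (18, -10, 83), (18, 10, 83)  [2]
  a=19..20: none
  a=21: (21, -16, 73), (21, -2, 70), (21, 2, 70), (21, 16, 73)  [4]
  a=22: (22, -14, 69), (22, 14, 69)  [2]
  a=23: (23, -14, 66), (23, 14, 66)  [2]
  a=24: none
  a=25: (25, -18, 62), (25, 18, 62)  [2]
  a=26: (26, 26, 63)  [1]
  a=27: (27, -8, 55), (27, 8, 55)  [2]
  a=28..29: none
  a=30: (30, -22, 53), (30, -2, 49), (30, 2, 49), (30, 22, 53)  [4]
  a=31: (31, -18, 50), (31, 18, 50)  [2]
  a=32: none
  a=33: (33, -14, 46), (33, -8, 45), (33, 8, 45), (33, 14, 46)  [4]
  a=34: none
  a=35: (35, -12, 43), (35, -2, 42), (35, 2, 42), (35, 12, 43)  [4]
  a=36: none
  a=37: (37, -28, 45), (37, 28, 45)  [2]
  a=38: none
  a=39: (39, -26, 42), (39, 26, 42)  [2]
  a=40..44: none
Total reduced forms: 1 + 1 + 2 + 2 + 2 + 2 + 2 + 2 + 2 + 1 + 2 + 4 + 2 + 4 + 2 + 2 + 2 + 1 + 2 + 4 + 2 + 4 + 4 + 2 + 2 = 56
h = 56

56


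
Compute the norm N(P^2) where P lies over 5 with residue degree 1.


N(P^a) = p^(a*f)
= 5^(2*1)
= 5^2
= 25

25


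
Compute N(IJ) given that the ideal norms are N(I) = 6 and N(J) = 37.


N(IJ) = N(I) * N(J)
= 6 * 37
= 222

222


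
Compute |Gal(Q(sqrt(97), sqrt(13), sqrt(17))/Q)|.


The 3 square roots of distinct primes are multiplicatively independent over Q,
so [K:Q] = 2^3 and Gal(K/Q) is isomorphic to (Z/2Z)^3.
|Gal| = 2^3 = 8

8


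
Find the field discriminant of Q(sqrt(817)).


For K = Q(sqrt(d)) with d squarefree: disc(K) = d if d = 1 mod 4, and disc(K) = 4d if d = 2 or 3 mod 4.
Here d = 817, and d mod 4 = 1.
d = 1 mod 4 (O_K = Z[(1+sqrt(d))/2]), so disc(K) = d = 817

817


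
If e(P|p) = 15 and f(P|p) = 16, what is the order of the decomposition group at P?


|D_P| = e * f
= 15 * 16
= 240

240


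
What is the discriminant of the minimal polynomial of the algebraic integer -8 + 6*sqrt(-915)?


The element -8 + 6*sqrt(-915) has minimal polynomial:
x^2 + 16*x + 33004
Discriminant = (16)^2 - 4*(33004)
= 256 - 132016
= -131760

-131760


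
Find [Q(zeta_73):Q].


The degree equals Euler's totient phi(73).
73 = 73
phi(73) = 72

72


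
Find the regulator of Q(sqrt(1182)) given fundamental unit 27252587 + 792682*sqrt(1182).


epsilon = 27252587 + 792682*sqrt(1182)
= 5.4505e+07
R = ln(5.4505e+07)
= 17.8138

17.8138


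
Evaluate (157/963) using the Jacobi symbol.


Compute (157/963) via quadratic reciprocity:
  reciprocity: (157/963) -> +(963/157)
  reduce: (21/157)
  reciprocity: (21/157) -> +(157/21)
  reduce: (10/21)
  pull out 2: (2/21) = -1  (since 21 mod 8 = 5)
  reciprocity: (5/21) -> +(21/5)
  reduce: (1/5)
  (1/5) = 1
Product of signs = -1

-1


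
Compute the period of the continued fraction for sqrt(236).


Run the CF algorithm for sqrt(236).
a_0 = floor(sqrt(236)) = 15; set m_0=0, q_0=1.
Recurrence: m' = q*a - m,  q' = (d - m'^2)/q,  a' = floor((a_0 + m')/q').
  step 1: m=15, q=11, a=2
  step 2: m=7, q=17, a=1
  step 3: m=10, q=8, a=3
  step 4: m=14, q=5, a=5
  step 5: m=11, q=23, a=1
  step 6: m=12, q=4, a=6
  step 7: m=12, q=23, a=1
  step 8: m=11, q=5, a=5
  step 9: m=14, q=8, a=3
  step 10: m=10, q=17, a=1
  step 11: m=7, q=11, a=2
  step 12: m=15, q=1, a=30
a_12 = 2*a_0 = 30, so the period closes here.
sqrt(236) = [15; 2, 1, 3, 5, 1, 6, 1, 5, 3, 1, 2, 30]
Period length = 12

12


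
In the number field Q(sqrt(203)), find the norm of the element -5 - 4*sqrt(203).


N(a + b*sqrt(d)) = a^2 - d*b^2
= (-5)^2 - (203)*(-4)^2
= 25 - 3248
= -3223

-3223


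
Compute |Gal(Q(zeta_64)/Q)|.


|Gal(Q(zeta_64)/Q)| = phi(64)
= 32

32


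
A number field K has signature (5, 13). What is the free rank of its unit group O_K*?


By Dirichlet's unit theorem:
rank = r1 + r2 - 1
= 5 + 13 - 1
= 17

17


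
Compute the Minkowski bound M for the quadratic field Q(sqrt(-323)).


d = -323, d mod 4 = 1, so disc(K) = d = -323; |disc(K)| = 323
Imaginary quadratic field, so n = 2, s = r2 = 1, r1 = 0
M = (n!/n^n) * (4/pi)^s * sqrt(|disc(K)|) = (2!/2^2) * (4/pi)^1 * sqrt(323)
= 0.5 * 1.273240 * 17.972201
= 11.4415

11.4415


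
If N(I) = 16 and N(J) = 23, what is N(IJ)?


N(IJ) = N(I) * N(J)
= 16 * 23
= 368

368


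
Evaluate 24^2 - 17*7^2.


x^2 - d*y^2
= 24^2 - 17*7^2
= 576 - 833
= -257

-257


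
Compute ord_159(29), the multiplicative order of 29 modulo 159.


We want ord_159(29), the smallest k >= 1 with 29^k = 1 mod 159.
n = 159 = 3 * 53, phi(159) = 104; the order divides phi(n).
Divisors of 104: 1, 2, 4, 8, 13, 26, 52, 104
Repeated squaring mod 159: 29^1 = 29, 29^2 = 46, 29^4 = 49, 29^8 = 16, 29^16 = 97, 29^32 = 28, 29^64 = 148
Test divisors in increasing order:
  k=1: 29^1 = 29 mod 159
  k=2: 29^2 = 46 mod 159
  k=4: 29^4 = 49 mod 159
  k=8: 29^8 = 16 mod 159
  k=13: 29^13 = 16 * 49 * 29 = 158 mod 159
  k=26: 29^26 = 97 * 16 * 46 = 1 mod 159  <- first divisor giving 1
Order = 26

26


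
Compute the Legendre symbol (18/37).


p = 37 is prime, so compute (18/37) with the reciprocity algorithm (Jacobi-symbol steps: pull out 2s via (2/n), flip via reciprocity, reduce):
  pull out 2: (2/37) = -1  (since 37 mod 8 = 5)
  reciprocity: (9/37) -> +(37/9)
  reduce: (1/9)
  (1/9) = 1
Product of signs = -1
(18/37) = -1

-1


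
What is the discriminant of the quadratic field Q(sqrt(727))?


For K = Q(sqrt(d)) with d squarefree: disc(K) = d if d = 1 mod 4, and disc(K) = 4d if d = 2 or 3 mod 4.
Here d = 727, and d mod 4 = 3.
d = 3 mod 4, not 1 (O_K = Z[sqrt(d)]), so disc(K) = 4d = 4 * (727) = 2908

2908


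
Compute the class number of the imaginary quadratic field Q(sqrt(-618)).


K = Q(sqrt(-618)). d mod 4 = 2, so D = disc(K) = 4d = -2472
h(K) equals the number of primitive reduced positive-definite forms (a, b, c) = a*x^2 + b*x*y + c*y^2 with b^2 - 4ac = D,
where reduced means |b| <= a <= c, with b >= 0 whenever |b| = a or a = c, and primitive means gcd(a, b, c) = 1.
Reduced forces 3a^2 <= |D| = 2472, so 1 <= a <= 28; b must have the parity of D, and c = (b^2 - D)/(4a) must be an integer >= a.
Enumerate a = 1..28, b in [-a, a]:
  a=1: (1, 0, 618)  [1]
  a=2: (2, 0, 309)  [1]
  a=3: (3, 0, 206)  [1]
  a=4..5: none
  a=6: (6, 0, 103)  [1]
  a=7..10: none
  a=11: (11, -6, 57), (11, 6, 57)  [2]
  a=12..18: none
  a=19: (19, -6, 33), (19, 6, 33)  [2]
  a=20..21: none
  a=22: (22, -16, 31), (22, 16, 31)  [2]
  a=23: (23, -14, 29), (23, 14, 29)  [2]
  a=24..28: none
Total reduced forms: 1 + 1 + 1 + 1 + 2 + 2 + 2 + 2 = 12
h = 12

12


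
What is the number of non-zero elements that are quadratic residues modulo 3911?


For prime p, the number of non-zero quadratic residues is (p-1)/2.
= (3911-1)/2
= 1955

1955


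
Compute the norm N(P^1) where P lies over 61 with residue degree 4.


N(P^a) = p^(a*f)
= 61^(1*4)
= 61^4
= 13845841

13845841


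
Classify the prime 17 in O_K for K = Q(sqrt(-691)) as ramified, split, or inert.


K = Q(sqrt(-691)). Since d mod 4 = 1, disc(K) = -691.
Check p | disc: -691 mod 17 = 6.
p does not divide disc. Compute Legendre symbol (d/p):
6^((17-1)/2) mod 17 = -1
(d/p) = -1, so p is inert: (p) stays prime with e=1, f=2, g=1.
Therefore p is inert.

inert


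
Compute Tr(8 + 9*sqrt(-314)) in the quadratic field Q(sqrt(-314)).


Tr(a + b*sqrt(d)) = (a + b*sqrt(d)) + (a - b*sqrt(d)) = 2a
= 2 * (8)
= 16

16


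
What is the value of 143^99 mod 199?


p = 199 is prime and the exponent is (p-1)/2 = 99, so by Euler's criterion 143^99 = (143/199) = +1 or -1 mod 199.
Compute by square-and-multiply:
  99 = 64 + 32 + 2 + 1 (binary 1100011)
  Repeated squaring mod 199: 143^1 = 143, 143^2 = 151, 143^4 = 115, 143^8 = 91, 143^16 = 122, 143^32 = 158, 143^64 = 89
  143^99 = 143^64 * 143^32 * 143^2 * 143^1 = 89 * 158 * 151 * 143 mod 199
    89 * 158 = 14062 = 132 mod 199
    132 * 151 = 19932 = 32 mod 199
    32 * 143 = 4576 = 198 mod 199
  143^99 = 198 mod 199
Result 198 = p - 1 = -1 mod 199: 143 is a quadratic non-residue mod 199. As a residue in [0, p-1] the value is 198.
143^99 mod 199 = 198

198


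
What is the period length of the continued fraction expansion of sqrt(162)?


Run the CF algorithm for sqrt(162).
a_0 = floor(sqrt(162)) = 12; set m_0=0, q_0=1.
Recurrence: m' = q*a - m,  q' = (d - m'^2)/q,  a' = floor((a_0 + m')/q').
  step 1: m=12, q=18, a=1
  step 2: m=6, q=7, a=2
  step 3: m=8, q=14, a=1
  step 4: m=6, q=9, a=2
  step 5: m=12, q=2, a=12
  step 6: m=12, q=9, a=2
  step 7: m=6, q=14, a=1
  step 8: m=8, q=7, a=2
  step 9: m=6, q=18, a=1
  step 10: m=12, q=1, a=24
a_10 = 2*a_0 = 24, so the period closes here.
sqrt(162) = [12; 1, 2, 1, 2, 12, 2, 1, 2, 1, 24]
Period length = 10

10


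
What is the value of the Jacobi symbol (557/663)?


Compute (557/663) via quadratic reciprocity:
  reciprocity: (557/663) -> +(663/557)
  reduce: (106/557)
  pull out 2: (2/557) = -1  (since 557 mod 8 = 5)
  reciprocity: (53/557) -> +(557/53)
  reduce: (27/53)
  reciprocity: (27/53) -> +(53/27)
  reduce: (26/27)
  pull out 2: (2/27) = -1  (since 27 mod 8 = 3)
  reciprocity: (13/27) -> +(27/13)
  reduce: (1/13)
  (1/13) = 1
Product of signs = 1

1


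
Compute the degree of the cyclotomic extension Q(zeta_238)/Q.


The degree equals Euler's totient phi(238).
238 = 2 * 7 * 17
phi(238) = 96

96


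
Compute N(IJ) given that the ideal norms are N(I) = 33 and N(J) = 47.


N(IJ) = N(I) * N(J)
= 33 * 47
= 1551

1551


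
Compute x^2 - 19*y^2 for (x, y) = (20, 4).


x^2 - d*y^2
= 20^2 - 19*4^2
= 400 - 304
= 96

96


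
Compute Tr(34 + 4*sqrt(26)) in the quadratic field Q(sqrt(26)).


Tr(a + b*sqrt(d)) = (a + b*sqrt(d)) + (a - b*sqrt(d)) = 2a
= 2 * (34)
= 68

68


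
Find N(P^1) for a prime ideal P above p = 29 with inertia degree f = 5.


N(P^a) = p^(a*f)
= 29^(1*5)
= 29^5
= 20511149

20511149


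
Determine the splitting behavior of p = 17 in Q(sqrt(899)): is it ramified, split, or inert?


K = Q(sqrt(899)). Since d mod 4 = 3, disc(K) = 3596.
Check p | disc: 3596 mod 17 = 9.
p does not divide disc. Compute Legendre symbol (d/p):
15^((17-1)/2) mod 17 = 1
(d/p) = 1, so p splits: (p) = P*P' with e=1, f=1, g=2.
Therefore p is split.

split


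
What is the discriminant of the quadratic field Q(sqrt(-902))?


For K = Q(sqrt(d)) with d squarefree: disc(K) = d if d = 1 mod 4, and disc(K) = 4d if d = 2 or 3 mod 4.
Here d = -902, and d mod 4 = 2.
d = 2 mod 4, not 1 (O_K = Z[sqrt(d)]), so disc(K) = 4d = 4 * (-902) = -3608

-3608


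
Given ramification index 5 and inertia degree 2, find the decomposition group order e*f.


|D_P| = e * f
= 5 * 2
= 10

10


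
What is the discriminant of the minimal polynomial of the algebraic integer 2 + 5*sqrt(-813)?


The element 2 + 5*sqrt(-813) has minimal polynomial:
x^2 - 4*x + 20329
Discriminant = (-4)^2 - 4*(20329)
= 16 - 81316
= -81300

-81300


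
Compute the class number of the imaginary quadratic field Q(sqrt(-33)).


K = Q(sqrt(-33)). d mod 4 = 3, so D = disc(K) = 4d = -132
h(K) equals the number of primitive reduced positive-definite forms (a, b, c) = a*x^2 + b*x*y + c*y^2 with b^2 - 4ac = D,
where reduced means |b| <= a <= c, with b >= 0 whenever |b| = a or a = c, and primitive means gcd(a, b, c) = 1.
Reduced forces 3a^2 <= |D| = 132, so 1 <= a <= 6; b must have the parity of D, and c = (b^2 - D)/(4a) must be an integer >= a.
Enumerate a = 1..6, b in [-a, a]:
  a=1: (1, 0, 33)  [1]
  a=2: (2, 2, 17)  [1]
  a=3: (3, 0, 11)  [1]
  a=4..5: none
  a=6: (6, 6, 7)  [1]
Total reduced forms: 1 + 1 + 1 + 1 = 4
h = 4

4


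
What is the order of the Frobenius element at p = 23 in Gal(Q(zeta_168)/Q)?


The Frobenius at p in Gal(Q(zeta_n)/Q) = (Z/nZ)* is the class of p, so its order is ord_168(23), the smallest k >= 1 with 23^k = 1 mod 168.
n = 168 = 2^3 * 3 * 7, phi(168) = 48; the order divides phi(n).
Divisors of 48: 1, 2, 3, 4, 6, 8, 12, 16, 24, 48
Repeated squaring mod 168: 23^1 = 23, 23^2 = 25, 23^4 = 121, 23^8 = 25, 23^16 = 121, 23^32 = 25
Test divisors in increasing order:
  k=1: 23^1 = 23 mod 168
  k=2: 23^2 = 25 mod 168
  k=3: 23^3 = 25 * 23 = 71 mod 168
  k=4: 23^4 = 121 mod 168
  k=6: 23^6 = 121 * 25 = 1 mod 168  <- first divisor giving 1
Order = 6

6


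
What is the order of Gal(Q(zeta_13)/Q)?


|Gal(Q(zeta_13)/Q)| = phi(13)
= 12

12


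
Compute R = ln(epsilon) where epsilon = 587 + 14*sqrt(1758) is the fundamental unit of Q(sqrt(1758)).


epsilon = 587 + 14*sqrt(1758)
= 1173.9991
R = ln(1173.9991)
= 7.0682

7.0682


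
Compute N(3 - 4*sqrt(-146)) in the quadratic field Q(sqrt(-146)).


N(a + b*sqrt(d)) = a^2 - d*b^2
= (3)^2 - (-146)*(-4)^2
= 9 + 2336
= 2345

2345


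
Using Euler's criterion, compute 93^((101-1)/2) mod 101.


p = 101 is prime and the exponent is (p-1)/2 = 50, so by Euler's criterion 93^50 = (93/101) = +1 or -1 mod 101.
Compute by square-and-multiply:
  50 = 32 + 16 + 2 (binary 110010)
  Repeated squaring mod 101: 93^1 = 93, 93^2 = 64, 93^4 = 56, 93^8 = 5, 93^16 = 25, 93^32 = 19
  93^50 = 93^32 * 93^16 * 93^2 = 19 * 25 * 64 mod 101
    19 * 25 = 475 = 71 mod 101
    71 * 64 = 4544 = 100 mod 101
  93^50 = 100 mod 101
Result 100 = p - 1 = -1 mod 101: 93 is a quadratic non-residue mod 101. As a residue in [0, p-1] the value is 100.
93^50 mod 101 = 100

100


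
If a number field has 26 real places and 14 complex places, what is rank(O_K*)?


By Dirichlet's unit theorem:
rank = r1 + r2 - 1
= 26 + 14 - 1
= 39

39


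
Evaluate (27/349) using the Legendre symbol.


p = 349 is prime, so compute (27/349) with the reciprocity algorithm (Jacobi-symbol steps: pull out 2s via (2/n), flip via reciprocity, reduce):
  reciprocity: (27/349) -> +(349/27)
  reduce: (25/27)
  reciprocity: (25/27) -> +(27/25)
  reduce: (2/25)
  pull out 2: (2/25) = +1  (since 25 mod 8 = 1)
  (1/25) = 1
Product of signs = 1
(27/349) = 1

1


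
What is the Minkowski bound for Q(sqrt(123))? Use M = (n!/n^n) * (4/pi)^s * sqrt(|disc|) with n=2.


d = 123, d mod 4 = 3, so disc(K) = 4d = 492; |disc(K)| = 492
Real quadratic field, so n = 2, s = r2 = 0, r1 = 2
M = (n!/n^n) * (4/pi)^s * sqrt(|disc(K)|) = (2!/2^2) * (4/pi)^0 * sqrt(492)
= 0.5 * 1.000000 * 22.181073
= 11.0905

11.0905


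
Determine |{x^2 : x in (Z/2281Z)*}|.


For prime p, the number of non-zero quadratic residues is (p-1)/2.
= (2281-1)/2
= 1140

1140


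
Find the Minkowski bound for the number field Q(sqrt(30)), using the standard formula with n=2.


d = 30, d mod 4 = 2, so disc(K) = 4d = 120; |disc(K)| = 120
Real quadratic field, so n = 2, s = r2 = 0, r1 = 2
M = (n!/n^n) * (4/pi)^s * sqrt(|disc(K)|) = (2!/2^2) * (4/pi)^0 * sqrt(120)
= 0.5 * 1.000000 * 10.954451
= 5.4772

5.4772


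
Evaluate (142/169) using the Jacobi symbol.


Compute (142/169) via quadratic reciprocity:
  pull out 2: (2/169) = +1  (since 169 mod 8 = 1)
  reciprocity: (71/169) -> +(169/71)
  reduce: (27/71)
  reciprocity: (27/71) -> -(71/27)
  reduce: (17/27)
  reciprocity: (17/27) -> +(27/17)
  reduce: (10/17)
  pull out 2: (2/17) = +1  (since 17 mod 8 = 1)
  reciprocity: (5/17) -> +(17/5)
  reduce: (2/5)
  pull out 2: (2/5) = -1  (since 5 mod 8 = 5)
  (1/5) = 1
Product of signs = 1

1


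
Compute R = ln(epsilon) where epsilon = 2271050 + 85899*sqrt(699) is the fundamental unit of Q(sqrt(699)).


epsilon = 2271050 + 85899*sqrt(699)
= 4.5421e+06
R = ln(4.5421e+06)
= 15.3289

15.3289


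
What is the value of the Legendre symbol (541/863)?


p = 863 is prime, so compute (541/863) with the reciprocity algorithm (Jacobi-symbol steps: pull out 2s via (2/n), flip via reciprocity, reduce):
  reciprocity: (541/863) -> +(863/541)
  reduce: (322/541)
  pull out 2: (2/541) = -1  (since 541 mod 8 = 5)
  reciprocity: (161/541) -> +(541/161)
  reduce: (58/161)
  pull out 2: (2/161) = +1  (since 161 mod 8 = 1)
  reciprocity: (29/161) -> +(161/29)
  reduce: (16/29)
  pull out 2: (2/29) = -1  (since 29 mod 8 = 5)
  pull out 2: (2/29) = -1  (since 29 mod 8 = 5)
  pull out 2: (2/29) = -1  (since 29 mod 8 = 5)
  pull out 2: (2/29) = -1  (since 29 mod 8 = 5)
  (1/29) = 1
Product of signs = -1
(541/863) = -1

-1


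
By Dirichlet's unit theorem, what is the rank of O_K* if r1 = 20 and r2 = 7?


By Dirichlet's unit theorem:
rank = r1 + r2 - 1
= 20 + 7 - 1
= 26

26


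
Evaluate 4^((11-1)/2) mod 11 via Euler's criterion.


p = 11 is prime and the exponent is (p-1)/2 = 5, so by Euler's criterion 4^5 = (4/11) = +1 or -1 mod 11.
Compute by square-and-multiply:
  5 = 4 + 1 (binary 101)
  Repeated squaring mod 11: 4^1 = 4, 4^2 = 5, 4^4 = 3
  4^5 = 4^4 * 4^1 = 3 * 4 mod 11
    3 * 4 = 12 = 1 mod 11
  4^5 = 1 mod 11
Result 1: 4 is a quadratic residue mod 11.
4^5 mod 11 = 1

1


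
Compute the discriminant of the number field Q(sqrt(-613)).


For K = Q(sqrt(d)) with d squarefree: disc(K) = d if d = 1 mod 4, and disc(K) = 4d if d = 2 or 3 mod 4.
Here d = -613, and d mod 4 = 3.
d = 3 mod 4, not 1 (O_K = Z[sqrt(d)]), so disc(K) = 4d = 4 * (-613) = -2452

-2452


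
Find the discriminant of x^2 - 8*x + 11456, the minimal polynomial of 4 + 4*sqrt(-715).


The element 4 + 4*sqrt(-715) has minimal polynomial:
x^2 - 8*x + 11456
Discriminant = (-8)^2 - 4*(11456)
= 64 - 45824
= -45760

-45760


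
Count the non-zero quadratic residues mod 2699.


For prime p, the number of non-zero quadratic residues is (p-1)/2.
= (2699-1)/2
= 1349

1349


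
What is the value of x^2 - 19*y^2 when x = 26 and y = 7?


x^2 - d*y^2
= 26^2 - 19*7^2
= 676 - 931
= -255

-255


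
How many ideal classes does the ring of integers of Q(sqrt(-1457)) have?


K = Q(sqrt(-1457)). d mod 4 = 3, so D = disc(K) = 4d = -5828
h(K) equals the number of primitive reduced positive-definite forms (a, b, c) = a*x^2 + b*x*y + c*y^2 with b^2 - 4ac = D,
where reduced means |b| <= a <= c, with b >= 0 whenever |b| = a or a = c, and primitive means gcd(a, b, c) = 1.
Reduced forces 3a^2 <= |D| = 5828, so 1 <= a <= 44; b must have the parity of D, and c = (b^2 - D)/(4a) must be an integer >= a.
Enumerate a = 1..44, b in [-a, a]:
  a=1: (1, 0, 1457)  [1]
  a=2: (2, 2, 729)  [1]
  a=3: (3, -2, 486), (3, 2, 486)  [2]
  a=4..5: none
  a=6: (6, -2, 243), (6, 2, 243)  [2]
  a=7..8: none
  a=9: (9, -2, 162), (9, 2, 162)  [2]
  a=10..12: none
  a=13: (13, -10, 114), (13, 10, 114)  [2]
  a=14..17: none
  a=18: (18, -2, 81), (18, 2, 81)  [2]
  a=19: (19, -10, 78), (19, 10, 78)  [2]
  a=20..25: none
  a=26: (26, -10, 57), (26, 10, 57)  [2]
  a=27: (27, -2, 54), (27, 2, 54)  [2]
  a=28: none
  a=29: (29, -28, 57), (29, 28, 57)  [2]
  a=30: none
  a=31: (31, 0, 47)  [1]
  a=32..37: none
  a=38: (38, -10, 39), (38, 10, 39)  [2]
  a=39: (39, 16, 39)  [1]
  a=40..44: none
Total reduced forms: 1 + 1 + 2 + 2 + 2 + 2 + 2 + 2 + 2 + 2 + 2 + 1 + 2 + 1 = 24
h = 24

24


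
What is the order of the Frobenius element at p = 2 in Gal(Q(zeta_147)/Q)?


The Frobenius at p in Gal(Q(zeta_n)/Q) = (Z/nZ)* is the class of p, so its order is ord_147(2), the smallest k >= 1 with 2^k = 1 mod 147.
n = 147 = 3 * 7^2, phi(147) = 84; the order divides phi(n).
Divisors of 84: 1, 2, 3, 4, 6, 7, 12, 14, 21, 28, 42, 84
Repeated squaring mod 147: 2^1 = 2, 2^2 = 4, 2^4 = 16, 2^8 = 109, 2^16 = 121, 2^32 = 88, 2^64 = 100
Test divisors in increasing order:
  k=1: 2^1 = 2 mod 147
  k=2: 2^2 = 4 mod 147
  k=3: 2^3 = 4 * 2 = 8 mod 147
  k=4: 2^4 = 16 mod 147
  k=6: 2^6 = 16 * 4 = 64 mod 147
  k=7: 2^7 = 16 * 4 * 2 = 128 mod 147
  k=12: 2^12 = 109 * 16 = 127 mod 147
  k=14: 2^14 = 109 * 16 * 4 = 67 mod 147
  k=21: 2^21 = 121 * 16 * 2 = 50 mod 147
  k=28: 2^28 = 121 * 109 * 16 = 79 mod 147
  k=42: 2^42 = 88 * 109 * 4 = 1 mod 147  <- first divisor giving 1
Order = 42

42


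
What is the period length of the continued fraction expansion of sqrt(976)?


Run the CF algorithm for sqrt(976).
a_0 = floor(sqrt(976)) = 31; set m_0=0, q_0=1.
Recurrence: m' = q*a - m,  q' = (d - m'^2)/q,  a' = floor((a_0 + m')/q').
  step 1: m=31, q=15, a=4
  step 2: m=29, q=9, a=6
  step 3: m=25, q=39, a=1
  step 4: m=14, q=20, a=2
  step 5: m=26, q=15, a=3
  step 6: m=19, q=41, a=1
  step 7: m=22, q=12, a=4
  step 8: m=26, q=25, a=2
  step 9: m=24, q=16, a=3
  step 10: m=24, q=25, a=2
  step 11: m=26, q=12, a=4
  step 12: m=22, q=41, a=1
  step 13: m=19, q=15, a=3
  step 14: m=26, q=20, a=2
  step 15: m=14, q=39, a=1
  step 16: m=25, q=9, a=6
  step 17: m=29, q=15, a=4
  step 18: m=31, q=1, a=62
a_18 = 2*a_0 = 62, so the period closes here.
sqrt(976) = [31; 4, 6, 1, 2, 3, 1, 4, 2, 3, 2, 4, 1, 3, 2, 1, 6, 4, 62]
Period length = 18

18


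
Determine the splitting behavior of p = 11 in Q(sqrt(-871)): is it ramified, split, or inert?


K = Q(sqrt(-871)). Since d mod 4 = 1, disc(K) = -871.
Check p | disc: -871 mod 11 = 9.
p does not divide disc. Compute Legendre symbol (d/p):
9^((11-1)/2) mod 11 = 1
(d/p) = 1, so p splits: (p) = P*P' with e=1, f=1, g=2.
Therefore p is split.

split


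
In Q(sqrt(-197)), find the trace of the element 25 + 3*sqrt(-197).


Tr(a + b*sqrt(d)) = (a + b*sqrt(d)) + (a - b*sqrt(d)) = 2a
= 2 * (25)
= 50

50


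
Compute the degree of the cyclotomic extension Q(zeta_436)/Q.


The degree equals Euler's totient phi(436).
436 = 2^2 * 109
phi(436) = 216

216


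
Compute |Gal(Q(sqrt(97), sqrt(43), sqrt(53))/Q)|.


The 3 square roots of distinct primes are multiplicatively independent over Q,
so [K:Q] = 2^3 and Gal(K/Q) is isomorphic to (Z/2Z)^3.
|Gal| = 2^3 = 8

8


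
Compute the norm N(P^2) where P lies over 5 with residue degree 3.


N(P^a) = p^(a*f)
= 5^(2*3)
= 5^6
= 15625

15625


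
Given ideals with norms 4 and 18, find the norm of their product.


N(IJ) = N(I) * N(J)
= 4 * 18
= 72

72


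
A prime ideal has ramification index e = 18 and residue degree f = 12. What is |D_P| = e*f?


|D_P| = e * f
= 18 * 12
= 216

216


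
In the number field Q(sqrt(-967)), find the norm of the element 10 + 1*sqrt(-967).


N(a + b*sqrt(d)) = a^2 - d*b^2
= (10)^2 - (-967)*(1)^2
= 100 + 967
= 1067

1067


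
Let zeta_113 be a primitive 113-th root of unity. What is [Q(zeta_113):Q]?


The degree equals Euler's totient phi(113).
113 = 113
phi(113) = 112

112


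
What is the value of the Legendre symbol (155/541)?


p = 541 is prime, so compute (155/541) with the reciprocity algorithm (Jacobi-symbol steps: pull out 2s via (2/n), flip via reciprocity, reduce):
  reciprocity: (155/541) -> +(541/155)
  reduce: (76/155)
  pull out 2: (2/155) = -1  (since 155 mod 8 = 3)
  pull out 2: (2/155) = -1  (since 155 mod 8 = 3)
  reciprocity: (19/155) -> -(155/19)
  reduce: (3/19)
  reciprocity: (3/19) -> -(19/3)
  reduce: (1/3)
  (1/3) = 1
Product of signs = 1
(155/541) = 1

1


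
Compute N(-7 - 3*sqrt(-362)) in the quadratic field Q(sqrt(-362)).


N(a + b*sqrt(d)) = a^2 - d*b^2
= (-7)^2 - (-362)*(-3)^2
= 49 + 3258
= 3307

3307


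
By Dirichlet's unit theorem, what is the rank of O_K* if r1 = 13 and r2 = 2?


By Dirichlet's unit theorem:
rank = r1 + r2 - 1
= 13 + 2 - 1
= 14

14


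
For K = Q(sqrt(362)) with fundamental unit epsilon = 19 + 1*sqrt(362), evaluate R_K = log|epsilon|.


epsilon = 19 + 1*sqrt(362)
= 38.0263
R = ln(38.0263)
= 3.6383

3.6383


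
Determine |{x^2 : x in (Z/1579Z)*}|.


For prime p, the number of non-zero quadratic residues is (p-1)/2.
= (1579-1)/2
= 789

789


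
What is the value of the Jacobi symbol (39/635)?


Compute (39/635) via quadratic reciprocity:
  reciprocity: (39/635) -> -(635/39)
  reduce: (11/39)
  reciprocity: (11/39) -> -(39/11)
  reduce: (6/11)
  pull out 2: (2/11) = -1  (since 11 mod 8 = 3)
  reciprocity: (3/11) -> -(11/3)
  reduce: (2/3)
  pull out 2: (2/3) = -1  (since 3 mod 8 = 3)
  (1/3) = 1
Product of signs = -1

-1


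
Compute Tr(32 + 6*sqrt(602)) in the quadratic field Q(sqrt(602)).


Tr(a + b*sqrt(d)) = (a + b*sqrt(d)) + (a - b*sqrt(d)) = 2a
= 2 * (32)
= 64

64


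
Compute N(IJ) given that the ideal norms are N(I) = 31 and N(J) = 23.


N(IJ) = N(I) * N(J)
= 31 * 23
= 713

713


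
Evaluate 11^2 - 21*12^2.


x^2 - d*y^2
= 11^2 - 21*12^2
= 121 - 3024
= -2903

-2903


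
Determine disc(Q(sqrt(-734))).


For K = Q(sqrt(d)) with d squarefree: disc(K) = d if d = 1 mod 4, and disc(K) = 4d if d = 2 or 3 mod 4.
Here d = -734, and d mod 4 = 2.
d = 2 mod 4, not 1 (O_K = Z[sqrt(d)]), so disc(K) = 4d = 4 * (-734) = -2936

-2936


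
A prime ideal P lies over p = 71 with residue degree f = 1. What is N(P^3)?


N(P^a) = p^(a*f)
= 71^(3*1)
= 71^3
= 357911

357911


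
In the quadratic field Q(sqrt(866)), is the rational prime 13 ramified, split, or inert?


K = Q(sqrt(866)). Since d mod 4 = 2, disc(K) = 3464.
Check p | disc: 3464 mod 13 = 6.
p does not divide disc. Compute Legendre symbol (d/p):
8^((13-1)/2) mod 13 = -1
(d/p) = -1, so p is inert: (p) stays prime with e=1, f=2, g=1.
Therefore p is inert.

inert


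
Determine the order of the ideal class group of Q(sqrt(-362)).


K = Q(sqrt(-362)). d mod 4 = 2, so D = disc(K) = 4d = -1448
h(K) equals the number of primitive reduced positive-definite forms (a, b, c) = a*x^2 + b*x*y + c*y^2 with b^2 - 4ac = D,
where reduced means |b| <= a <= c, with b >= 0 whenever |b| = a or a = c, and primitive means gcd(a, b, c) = 1.
Reduced forces 3a^2 <= |D| = 1448, so 1 <= a <= 21; b must have the parity of D, and c = (b^2 - D)/(4a) must be an integer >= a.
Enumerate a = 1..21, b in [-a, a]:
  a=1: (1, 0, 362)  [1]
  a=2: (2, 0, 181)  [1]
  a=3: (3, -2, 121), (3, 2, 121)  [2]
  a=4..5: none
  a=6: (6, -4, 61), (6, 4, 61)  [2]
  a=7: (7, -6, 53), (7, 6, 53)  [2]
  a=8: none
  a=9: (9, -8, 42), (9, 8, 42)  [2]
  a=10: none
  a=11: (11, -2, 33), (11, 2, 33)  [2]
  a=12..13: none
  a=14: (14, -8, 27), (14, 8, 27)  [2]
  a=15..17: none
  a=18: (18, -8, 21), (18, 8, 21)  [2]
  a=19..20: none
  a=21: (21, -20, 22), (21, 20, 22)  [2]
Total reduced forms: 1 + 1 + 2 + 2 + 2 + 2 + 2 + 2 + 2 + 2 = 18
h = 18

18


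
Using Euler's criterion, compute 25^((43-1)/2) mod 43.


p = 43 is prime and the exponent is (p-1)/2 = 21, so by Euler's criterion 25^21 = (25/43) = +1 or -1 mod 43.
Compute by square-and-multiply:
  21 = 16 + 4 + 1 (binary 10101)
  Repeated squaring mod 43: 25^1 = 25, 25^2 = 23, 25^4 = 13, 25^8 = 40, 25^16 = 9
  25^21 = 25^16 * 25^4 * 25^1 = 9 * 13 * 25 mod 43
    9 * 13 = 117 = 31 mod 43
    31 * 25 = 775 = 1 mod 43
  25^21 = 1 mod 43
Result 1: 25 is a quadratic residue mod 43.
25^21 mod 43 = 1

1


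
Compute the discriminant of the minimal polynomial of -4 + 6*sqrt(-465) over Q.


The element -4 + 6*sqrt(-465) has minimal polynomial:
x^2 + 8*x + 16756
Discriminant = (8)^2 - 4*(16756)
= 64 - 67024
= -66960

-66960


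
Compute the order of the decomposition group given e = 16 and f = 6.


|D_P| = e * f
= 16 * 6
= 96

96


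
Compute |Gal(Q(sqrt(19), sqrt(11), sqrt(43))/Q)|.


The 3 square roots of distinct primes are multiplicatively independent over Q,
so [K:Q] = 2^3 and Gal(K/Q) is isomorphic to (Z/2Z)^3.
|Gal| = 2^3 = 8

8


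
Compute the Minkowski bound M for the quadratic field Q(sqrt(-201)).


d = -201, d mod 4 = 3, so disc(K) = 4d = -804; |disc(K)| = 804
Imaginary quadratic field, so n = 2, s = r2 = 1, r1 = 0
M = (n!/n^n) * (4/pi)^s * sqrt(|disc(K)|) = (2!/2^2) * (4/pi)^1 * sqrt(804)
= 0.5 * 1.273240 * 28.354894
= 18.0513

18.0513


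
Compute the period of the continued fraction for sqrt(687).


Run the CF algorithm for sqrt(687).
a_0 = floor(sqrt(687)) = 26; set m_0=0, q_0=1.
Recurrence: m' = q*a - m,  q' = (d - m'^2)/q,  a' = floor((a_0 + m')/q').
  step 1: m=26, q=11, a=4
  step 2: m=18, q=33, a=1
  step 3: m=15, q=14, a=2
  step 4: m=13, q=37, a=1
  step 5: m=24, q=3, a=16
  step 6: m=24, q=37, a=1
  step 7: m=13, q=14, a=2
  step 8: m=15, q=33, a=1
  step 9: m=18, q=11, a=4
  step 10: m=26, q=1, a=52
a_10 = 2*a_0 = 52, so the period closes here.
sqrt(687) = [26; 4, 1, 2, 1, 16, 1, 2, 1, 4, 52]
Period length = 10

10


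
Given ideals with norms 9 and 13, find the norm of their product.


N(IJ) = N(I) * N(J)
= 9 * 13
= 117

117


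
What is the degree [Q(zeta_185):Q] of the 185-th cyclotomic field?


The degree equals Euler's totient phi(185).
185 = 5 * 37
phi(185) = 144

144


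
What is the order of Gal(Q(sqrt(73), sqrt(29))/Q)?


The 2 square roots of distinct primes are multiplicatively independent over Q,
so [K:Q] = 2^2 and Gal(K/Q) is isomorphic to (Z/2Z)^2.
|Gal| = 2^2 = 4

4


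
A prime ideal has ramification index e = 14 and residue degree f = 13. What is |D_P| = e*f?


|D_P| = e * f
= 14 * 13
= 182

182


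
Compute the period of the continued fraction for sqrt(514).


Run the CF algorithm for sqrt(514).
a_0 = floor(sqrt(514)) = 22; set m_0=0, q_0=1.
Recurrence: m' = q*a - m,  q' = (d - m'^2)/q,  a' = floor((a_0 + m')/q').
  step 1: m=22, q=30, a=1
  step 2: m=8, q=15, a=2
  step 3: m=22, q=2, a=22
  step 4: m=22, q=15, a=2
  step 5: m=8, q=30, a=1
  step 6: m=22, q=1, a=44
a_6 = 2*a_0 = 44, so the period closes here.
sqrt(514) = [22; 1, 2, 22, 2, 1, 44]
Period length = 6

6


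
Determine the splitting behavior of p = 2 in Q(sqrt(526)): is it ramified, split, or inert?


K = Q(sqrt(526)). Since d mod 4 = 2, disc(K) = 2104.
Check p | disc: 2104 mod 2 = 0.
p divides disc, so p ramifies: (p) = P^2 with e=2, f=1, g=1.
Therefore p is ramified.

ramified


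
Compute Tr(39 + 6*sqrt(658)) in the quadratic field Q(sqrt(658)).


Tr(a + b*sqrt(d)) = (a + b*sqrt(d)) + (a - b*sqrt(d)) = 2a
= 2 * (39)
= 78

78


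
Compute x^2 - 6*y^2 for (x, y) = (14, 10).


x^2 - d*y^2
= 14^2 - 6*10^2
= 196 - 600
= -404

-404


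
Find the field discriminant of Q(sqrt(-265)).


For K = Q(sqrt(d)) with d squarefree: disc(K) = d if d = 1 mod 4, and disc(K) = 4d if d = 2 or 3 mod 4.
Here d = -265, and d mod 4 = 3.
d = 3 mod 4, not 1 (O_K = Z[sqrt(d)]), so disc(K) = 4d = 4 * (-265) = -1060

-1060


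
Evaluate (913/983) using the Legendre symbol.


p = 983 is prime, so compute (913/983) with the reciprocity algorithm (Jacobi-symbol steps: pull out 2s via (2/n), flip via reciprocity, reduce):
  reciprocity: (913/983) -> +(983/913)
  reduce: (70/913)
  pull out 2: (2/913) = +1  (since 913 mod 8 = 1)
  reciprocity: (35/913) -> +(913/35)
  reduce: (3/35)
  reciprocity: (3/35) -> -(35/3)
  reduce: (2/3)
  pull out 2: (2/3) = -1  (since 3 mod 8 = 3)
  (1/3) = 1
Product of signs = 1
(913/983) = 1

1
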